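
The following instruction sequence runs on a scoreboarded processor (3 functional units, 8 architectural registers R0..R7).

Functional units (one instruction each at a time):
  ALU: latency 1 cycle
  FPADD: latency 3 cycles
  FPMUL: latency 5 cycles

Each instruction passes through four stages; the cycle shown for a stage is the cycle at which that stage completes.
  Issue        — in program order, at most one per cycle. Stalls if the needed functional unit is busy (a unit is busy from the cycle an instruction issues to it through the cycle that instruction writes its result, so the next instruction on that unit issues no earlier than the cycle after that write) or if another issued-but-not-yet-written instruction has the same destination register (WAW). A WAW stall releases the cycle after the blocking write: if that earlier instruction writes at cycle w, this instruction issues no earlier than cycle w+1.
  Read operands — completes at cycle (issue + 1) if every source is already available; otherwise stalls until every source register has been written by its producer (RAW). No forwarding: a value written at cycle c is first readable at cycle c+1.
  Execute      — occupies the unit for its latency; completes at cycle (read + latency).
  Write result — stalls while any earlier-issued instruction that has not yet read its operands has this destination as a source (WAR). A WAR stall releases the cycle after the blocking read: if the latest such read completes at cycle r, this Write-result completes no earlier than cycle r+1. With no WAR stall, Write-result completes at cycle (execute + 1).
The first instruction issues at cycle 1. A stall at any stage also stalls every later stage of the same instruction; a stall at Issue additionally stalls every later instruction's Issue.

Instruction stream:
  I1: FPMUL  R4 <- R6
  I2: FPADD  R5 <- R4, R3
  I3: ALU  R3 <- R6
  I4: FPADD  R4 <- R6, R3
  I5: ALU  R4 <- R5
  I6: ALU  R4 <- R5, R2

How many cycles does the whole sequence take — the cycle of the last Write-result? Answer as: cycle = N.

I1: IS=1 RO=2 EX=7 WR=8
I2: IS=2 RO=9 EX=12 WR=13  [RAW R4: wait I1 write@8]
I3: IS=3 RO=4 EX=5 WR=10  [WAR R3: wait I2 read@9]
I4: IS=14 RO=15 EX=18 WR=19  [struct: FPADD busy until I2 writes@13]
I5: IS=20 RO=21 EX=22 WR=23  [WAW R4: wait I4 write@19]
I6: IS=24 RO=25 EX=26 WR=27  [struct: ALU busy until I5 writes@23]

cycle = 27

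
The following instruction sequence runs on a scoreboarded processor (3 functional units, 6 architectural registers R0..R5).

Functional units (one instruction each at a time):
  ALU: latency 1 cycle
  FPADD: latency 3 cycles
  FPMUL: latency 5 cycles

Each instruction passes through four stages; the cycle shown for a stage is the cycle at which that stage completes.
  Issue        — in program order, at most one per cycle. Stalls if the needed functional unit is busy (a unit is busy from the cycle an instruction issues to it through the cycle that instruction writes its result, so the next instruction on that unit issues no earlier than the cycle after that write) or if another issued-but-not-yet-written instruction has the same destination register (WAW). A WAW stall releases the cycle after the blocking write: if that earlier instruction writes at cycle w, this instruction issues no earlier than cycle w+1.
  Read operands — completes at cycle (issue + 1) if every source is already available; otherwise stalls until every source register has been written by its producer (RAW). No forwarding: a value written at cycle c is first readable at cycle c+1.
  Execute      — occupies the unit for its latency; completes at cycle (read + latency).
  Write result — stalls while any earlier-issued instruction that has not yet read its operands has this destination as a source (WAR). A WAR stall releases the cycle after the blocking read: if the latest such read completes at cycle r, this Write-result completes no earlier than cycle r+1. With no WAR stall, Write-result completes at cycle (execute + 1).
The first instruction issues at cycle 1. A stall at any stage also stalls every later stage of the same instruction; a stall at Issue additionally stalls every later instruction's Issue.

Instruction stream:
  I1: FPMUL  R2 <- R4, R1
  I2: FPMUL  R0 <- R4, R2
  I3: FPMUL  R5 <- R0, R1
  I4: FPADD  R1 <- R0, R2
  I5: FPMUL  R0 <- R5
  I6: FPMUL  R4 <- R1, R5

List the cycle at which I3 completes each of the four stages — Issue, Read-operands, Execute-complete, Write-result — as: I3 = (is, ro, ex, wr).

I3 = (17, 18, 23, 24)

1) issue 1, read 2, done 7, write 8
2) issue 9, read 10, done 15, write 16  <struct: FPMUL busy until I1 writes@8>
3) issue 17, read 18, done 23, write 24  <struct: FPMUL busy until I2 writes@16>
4) issue 18, read 19, done 22, write 23
5) issue 25, read 26, done 31, write 32  <struct: FPMUL busy until I3 writes@24>
6) issue 33, read 34, done 39, write 40  <struct: FPMUL busy until I5 writes@32>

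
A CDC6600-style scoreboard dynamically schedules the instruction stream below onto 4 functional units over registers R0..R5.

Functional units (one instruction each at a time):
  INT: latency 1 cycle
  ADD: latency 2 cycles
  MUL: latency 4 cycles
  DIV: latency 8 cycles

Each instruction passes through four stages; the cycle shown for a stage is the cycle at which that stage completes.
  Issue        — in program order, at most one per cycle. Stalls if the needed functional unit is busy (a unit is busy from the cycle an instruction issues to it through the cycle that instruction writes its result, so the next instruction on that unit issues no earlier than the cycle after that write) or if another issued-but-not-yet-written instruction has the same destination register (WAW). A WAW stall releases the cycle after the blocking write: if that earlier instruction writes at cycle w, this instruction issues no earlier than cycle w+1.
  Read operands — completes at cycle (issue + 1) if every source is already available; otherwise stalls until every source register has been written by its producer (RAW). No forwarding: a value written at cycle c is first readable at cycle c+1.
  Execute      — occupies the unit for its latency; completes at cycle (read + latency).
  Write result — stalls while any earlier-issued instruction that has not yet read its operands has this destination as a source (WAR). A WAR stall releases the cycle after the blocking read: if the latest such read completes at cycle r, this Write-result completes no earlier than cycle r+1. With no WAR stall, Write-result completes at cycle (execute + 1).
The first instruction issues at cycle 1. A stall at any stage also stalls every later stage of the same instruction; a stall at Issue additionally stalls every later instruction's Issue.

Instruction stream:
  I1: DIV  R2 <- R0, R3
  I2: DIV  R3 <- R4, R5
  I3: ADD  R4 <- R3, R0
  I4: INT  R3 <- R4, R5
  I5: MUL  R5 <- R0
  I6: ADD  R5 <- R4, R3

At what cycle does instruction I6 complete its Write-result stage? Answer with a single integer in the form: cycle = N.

t=1  issue I1 (DIV)
t=2  I1 read-ops
t=10  I1 finished on DIV
t=11  I1→R2
t=12  issue I2 (DIV)
t=13  I2 read-ops; issue I3 (ADD)
t=21  I2 finished on DIV
t=22  I2→R3
t=23  I3 read-ops; issue I4 (INT)
t=24  issue I5 (MUL)
t=25  I3 finished on ADD; I5 read-ops
t=26  I3→R4
t=27  I4 read-ops
t=28  I4 finished on INT
t=29  I4→R3; I5 finished on MUL
t=30  I5→R5
t=31  issue I6 (ADD)
t=32  I6 read-ops
t=34  I6 finished on ADD
t=35  I6→R5

cycle = 35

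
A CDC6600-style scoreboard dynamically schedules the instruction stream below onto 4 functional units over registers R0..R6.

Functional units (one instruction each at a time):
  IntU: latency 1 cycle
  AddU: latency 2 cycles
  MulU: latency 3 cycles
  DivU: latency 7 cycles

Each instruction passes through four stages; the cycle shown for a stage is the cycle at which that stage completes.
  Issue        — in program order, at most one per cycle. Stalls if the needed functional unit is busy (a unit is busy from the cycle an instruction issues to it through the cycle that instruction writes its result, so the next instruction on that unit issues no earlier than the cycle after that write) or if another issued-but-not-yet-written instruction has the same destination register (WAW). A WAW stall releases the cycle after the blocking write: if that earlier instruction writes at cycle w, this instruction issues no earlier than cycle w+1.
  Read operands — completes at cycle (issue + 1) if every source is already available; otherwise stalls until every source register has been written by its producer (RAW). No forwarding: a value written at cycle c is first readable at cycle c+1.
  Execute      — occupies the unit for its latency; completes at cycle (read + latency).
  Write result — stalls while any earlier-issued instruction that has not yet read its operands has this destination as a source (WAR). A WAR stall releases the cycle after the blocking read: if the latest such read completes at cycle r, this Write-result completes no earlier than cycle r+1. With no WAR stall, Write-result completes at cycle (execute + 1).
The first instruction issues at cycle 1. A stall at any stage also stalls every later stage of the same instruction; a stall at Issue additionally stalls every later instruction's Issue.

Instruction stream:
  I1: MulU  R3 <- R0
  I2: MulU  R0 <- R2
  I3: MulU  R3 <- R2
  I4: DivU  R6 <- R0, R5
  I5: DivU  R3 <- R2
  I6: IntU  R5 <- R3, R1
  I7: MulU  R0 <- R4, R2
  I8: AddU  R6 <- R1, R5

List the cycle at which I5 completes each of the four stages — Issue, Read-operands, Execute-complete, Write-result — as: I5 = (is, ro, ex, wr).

I5 = (24, 25, 32, 33)

c1: I1 issues→MulU
c2: I1 reads
c5: I1 exec-done
c6: I1 writes R3
c7: I2 issues→MulU
c8: I2 reads
c11: I2 exec-done
c12: I2 writes R0
c13: I3 issues→MulU
c14: I3 reads, I4 issues→DivU
c15: I4 reads
c17: I3 exec-done
c18: I3 writes R3
c22: I4 exec-done
c23: I4 writes R6
c24: I5 issues→DivU
c25: I5 reads, I6 issues→IntU
c26: I7 issues→MulU
c27: I7 reads, I8 issues→AddU
c30: I7 exec-done
c31: I7 writes R0
c32: I5 exec-done
c33: I5 writes R3
c34: I6 reads
c35: I6 exec-done
c36: I6 writes R5
c37: I8 reads
c39: I8 exec-done
c40: I8 writes R6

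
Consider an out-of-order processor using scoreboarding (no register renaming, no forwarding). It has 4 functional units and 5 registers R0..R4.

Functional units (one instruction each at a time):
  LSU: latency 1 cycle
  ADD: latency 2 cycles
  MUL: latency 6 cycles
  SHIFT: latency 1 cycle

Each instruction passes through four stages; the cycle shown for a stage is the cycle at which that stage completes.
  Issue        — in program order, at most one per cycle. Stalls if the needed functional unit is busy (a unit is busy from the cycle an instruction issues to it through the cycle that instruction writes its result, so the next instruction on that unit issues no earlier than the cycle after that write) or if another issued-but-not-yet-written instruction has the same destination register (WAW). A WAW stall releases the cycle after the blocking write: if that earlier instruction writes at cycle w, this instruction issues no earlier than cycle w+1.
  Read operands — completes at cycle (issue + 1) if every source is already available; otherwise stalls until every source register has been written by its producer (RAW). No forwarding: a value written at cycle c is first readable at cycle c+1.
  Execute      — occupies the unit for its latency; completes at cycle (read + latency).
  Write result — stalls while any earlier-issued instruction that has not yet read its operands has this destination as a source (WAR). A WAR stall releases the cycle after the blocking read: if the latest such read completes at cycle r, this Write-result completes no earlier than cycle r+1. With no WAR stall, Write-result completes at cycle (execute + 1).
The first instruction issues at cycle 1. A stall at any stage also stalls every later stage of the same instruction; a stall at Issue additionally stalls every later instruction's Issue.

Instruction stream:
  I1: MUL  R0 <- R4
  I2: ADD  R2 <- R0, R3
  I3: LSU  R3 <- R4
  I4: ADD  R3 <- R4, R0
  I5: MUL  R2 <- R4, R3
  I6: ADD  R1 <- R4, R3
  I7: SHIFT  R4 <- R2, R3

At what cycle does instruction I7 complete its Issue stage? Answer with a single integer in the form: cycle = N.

I1: IS=1 RO=2 EX=8 WR=9
I2: IS=2 RO=10 EX=12 WR=13  [RAW R0: wait I1 write@9]
I3: IS=3 RO=4 EX=5 WR=11  [WAR R3: wait I2 read@10]
I4: IS=14 RO=15 EX=17 WR=18  [struct: ADD busy until I2 writes@13]
I5: IS=15 RO=19 EX=25 WR=26  [RAW R3: wait I4 write@18]
I6: IS=19 RO=20 EX=22 WR=23  [struct: ADD busy until I4 writes@18]
I7: IS=20 RO=27 EX=28 WR=29  [RAW R2: wait I5 write@26]

cycle = 20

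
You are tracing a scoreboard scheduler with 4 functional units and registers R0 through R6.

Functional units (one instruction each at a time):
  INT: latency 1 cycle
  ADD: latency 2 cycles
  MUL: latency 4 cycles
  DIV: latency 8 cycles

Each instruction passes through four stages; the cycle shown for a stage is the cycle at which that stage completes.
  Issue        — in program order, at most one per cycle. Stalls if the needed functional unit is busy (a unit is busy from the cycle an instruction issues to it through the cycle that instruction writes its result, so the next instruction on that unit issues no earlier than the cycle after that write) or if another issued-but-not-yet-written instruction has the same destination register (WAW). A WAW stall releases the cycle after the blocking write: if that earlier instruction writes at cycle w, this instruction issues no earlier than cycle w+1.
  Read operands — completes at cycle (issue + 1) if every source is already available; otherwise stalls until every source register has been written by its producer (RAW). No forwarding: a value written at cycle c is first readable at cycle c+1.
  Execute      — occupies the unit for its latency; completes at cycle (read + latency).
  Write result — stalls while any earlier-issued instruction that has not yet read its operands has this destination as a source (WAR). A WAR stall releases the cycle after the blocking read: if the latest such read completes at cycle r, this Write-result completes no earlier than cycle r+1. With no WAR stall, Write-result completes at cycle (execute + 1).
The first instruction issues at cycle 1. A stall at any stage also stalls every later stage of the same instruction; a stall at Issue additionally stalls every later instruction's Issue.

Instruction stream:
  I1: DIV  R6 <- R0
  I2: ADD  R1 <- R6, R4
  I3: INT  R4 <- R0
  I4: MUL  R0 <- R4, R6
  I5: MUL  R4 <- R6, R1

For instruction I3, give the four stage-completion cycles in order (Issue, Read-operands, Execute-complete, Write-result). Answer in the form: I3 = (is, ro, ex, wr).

I3 = (3, 4, 5, 13)

cycle 1: issue I1 (DIV)
cycle 2: I1 read-ops; issue I2 (ADD)
cycle 3: issue I3 (INT)
cycle 4: I3 read-ops; issue I4 (MUL)
cycle 5: I3 finished on INT
cycle 10: I1 finished on DIV
cycle 11: I1→R6
cycle 12: I2 read-ops
cycle 13: I3→R4
cycle 14: I2 finished on ADD; I4 read-ops
cycle 15: I2→R1
cycle 18: I4 finished on MUL
cycle 19: I4→R0
cycle 20: issue I5 (MUL)
cycle 21: I5 read-ops
cycle 25: I5 finished on MUL
cycle 26: I5→R4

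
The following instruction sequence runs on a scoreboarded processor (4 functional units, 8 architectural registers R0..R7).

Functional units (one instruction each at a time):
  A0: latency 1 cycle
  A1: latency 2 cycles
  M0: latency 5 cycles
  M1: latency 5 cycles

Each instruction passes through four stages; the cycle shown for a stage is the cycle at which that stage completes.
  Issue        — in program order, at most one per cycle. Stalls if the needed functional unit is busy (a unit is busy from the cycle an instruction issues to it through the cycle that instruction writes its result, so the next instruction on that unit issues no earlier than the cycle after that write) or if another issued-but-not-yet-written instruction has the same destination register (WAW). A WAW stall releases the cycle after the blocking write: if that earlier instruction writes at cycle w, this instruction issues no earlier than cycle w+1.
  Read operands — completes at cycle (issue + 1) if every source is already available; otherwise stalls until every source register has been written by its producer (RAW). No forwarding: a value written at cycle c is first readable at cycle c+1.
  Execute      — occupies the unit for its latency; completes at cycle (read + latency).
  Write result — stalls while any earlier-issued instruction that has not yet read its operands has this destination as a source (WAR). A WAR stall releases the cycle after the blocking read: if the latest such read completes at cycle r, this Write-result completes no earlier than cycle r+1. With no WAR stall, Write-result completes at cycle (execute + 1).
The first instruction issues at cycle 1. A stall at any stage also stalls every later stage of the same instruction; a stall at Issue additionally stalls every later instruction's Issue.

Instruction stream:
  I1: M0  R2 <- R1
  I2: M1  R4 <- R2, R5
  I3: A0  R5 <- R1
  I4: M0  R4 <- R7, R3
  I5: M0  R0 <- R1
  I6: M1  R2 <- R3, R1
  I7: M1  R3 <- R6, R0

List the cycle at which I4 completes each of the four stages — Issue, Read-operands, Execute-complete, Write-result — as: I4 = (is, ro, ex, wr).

I4 = (16, 17, 22, 23)

[1] issue I1 (M0)
[2] I1 read-ops, issue I2 (M1)
[3] issue I3 (A0)
[4] I3 read-ops
[5] I3 finished on A0
[7] I1 finished on M0
[8] I1→R2
[9] I2 read-ops
[10] I3→R5
[14] I2 finished on M1
[15] I2→R4
[16] issue I4 (M0)
[17] I4 read-ops
[22] I4 finished on M0
[23] I4→R4
[24] issue I5 (M0)
[25] I5 read-ops, issue I6 (M1)
[26] I6 read-ops
[30] I5 finished on M0
[31] I5→R0, I6 finished on M1
[32] I6→R2
[33] issue I7 (M1)
[34] I7 read-ops
[39] I7 finished on M1
[40] I7→R3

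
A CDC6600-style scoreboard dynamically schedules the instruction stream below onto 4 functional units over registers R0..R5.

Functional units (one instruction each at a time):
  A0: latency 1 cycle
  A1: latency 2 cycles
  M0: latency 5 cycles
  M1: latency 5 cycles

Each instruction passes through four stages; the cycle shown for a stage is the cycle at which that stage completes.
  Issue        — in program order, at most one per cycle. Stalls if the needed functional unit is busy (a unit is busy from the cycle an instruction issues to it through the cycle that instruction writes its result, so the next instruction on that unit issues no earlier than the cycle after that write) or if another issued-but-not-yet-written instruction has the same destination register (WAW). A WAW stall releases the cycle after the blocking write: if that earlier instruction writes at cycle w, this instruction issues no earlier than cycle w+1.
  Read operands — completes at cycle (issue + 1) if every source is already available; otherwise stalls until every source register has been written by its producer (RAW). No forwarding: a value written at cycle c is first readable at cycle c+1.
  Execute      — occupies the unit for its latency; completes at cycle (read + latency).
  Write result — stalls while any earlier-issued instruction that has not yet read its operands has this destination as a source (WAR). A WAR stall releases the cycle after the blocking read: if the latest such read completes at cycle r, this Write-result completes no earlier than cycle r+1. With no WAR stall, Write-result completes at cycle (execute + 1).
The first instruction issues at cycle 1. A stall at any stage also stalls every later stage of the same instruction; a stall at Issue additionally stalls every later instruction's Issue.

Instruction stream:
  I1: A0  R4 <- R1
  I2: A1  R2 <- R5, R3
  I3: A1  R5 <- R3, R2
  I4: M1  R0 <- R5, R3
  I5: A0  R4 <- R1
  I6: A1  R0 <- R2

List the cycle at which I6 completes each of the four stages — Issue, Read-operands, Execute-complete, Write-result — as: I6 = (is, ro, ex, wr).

cycle 1: issue I1 (A0)
cycle 2: I1 read-ops; issue I2 (A1)
cycle 3: I1 finished on A0; I2 read-ops
cycle 4: I1→R4
cycle 5: I2 finished on A1
cycle 6: I2→R2
cycle 7: issue I3 (A1)
cycle 8: I3 read-ops; issue I4 (M1)
cycle 9: issue I5 (A0)
cycle 10: I3 finished on A1; I5 read-ops
cycle 11: I3→R5; I5 finished on A0
cycle 12: I4 read-ops; I5→R4
cycle 17: I4 finished on M1
cycle 18: I4→R0
cycle 19: issue I6 (A1)
cycle 20: I6 read-ops
cycle 22: I6 finished on A1
cycle 23: I6→R0

I6 = (19, 20, 22, 23)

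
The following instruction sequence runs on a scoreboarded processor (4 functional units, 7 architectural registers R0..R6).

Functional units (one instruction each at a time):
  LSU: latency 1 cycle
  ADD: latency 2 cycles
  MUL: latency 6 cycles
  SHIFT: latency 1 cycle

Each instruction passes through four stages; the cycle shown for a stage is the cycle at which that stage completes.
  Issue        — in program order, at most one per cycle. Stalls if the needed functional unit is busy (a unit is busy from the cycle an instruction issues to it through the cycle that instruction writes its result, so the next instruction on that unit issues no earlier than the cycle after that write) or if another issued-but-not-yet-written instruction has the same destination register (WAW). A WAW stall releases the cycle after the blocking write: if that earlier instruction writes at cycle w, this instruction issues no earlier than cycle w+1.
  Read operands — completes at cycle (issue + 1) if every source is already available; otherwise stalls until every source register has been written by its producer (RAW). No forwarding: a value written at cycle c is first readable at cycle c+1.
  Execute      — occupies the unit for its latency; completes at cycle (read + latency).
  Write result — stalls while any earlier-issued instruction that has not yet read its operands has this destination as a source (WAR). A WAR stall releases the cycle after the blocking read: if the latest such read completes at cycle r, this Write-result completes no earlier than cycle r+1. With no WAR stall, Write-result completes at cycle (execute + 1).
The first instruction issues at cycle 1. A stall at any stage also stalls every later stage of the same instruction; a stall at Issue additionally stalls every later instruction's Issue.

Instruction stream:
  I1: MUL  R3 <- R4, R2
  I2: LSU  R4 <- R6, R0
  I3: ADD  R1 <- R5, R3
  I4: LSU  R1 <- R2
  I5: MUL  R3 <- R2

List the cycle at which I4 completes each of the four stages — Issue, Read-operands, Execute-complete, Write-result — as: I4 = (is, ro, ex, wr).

I4 = (14, 15, 16, 17)

t=1  I1 dispatched to MUL
t=2  I1 operands ready | I2 dispatched to LSU
t=3  I2 operands ready | I3 dispatched to ADD
t=4  I2 complete
t=5  R4←I2
t=8  I1 complete
t=9  R3←I1
t=10  I3 operands ready
t=12  I3 complete
t=13  R1←I3
t=14  I4 dispatched to LSU
t=15  I4 operands ready | I5 dispatched to MUL
t=16  I4 complete | I5 operands ready
t=17  R1←I4
t=22  I5 complete
t=23  R3←I5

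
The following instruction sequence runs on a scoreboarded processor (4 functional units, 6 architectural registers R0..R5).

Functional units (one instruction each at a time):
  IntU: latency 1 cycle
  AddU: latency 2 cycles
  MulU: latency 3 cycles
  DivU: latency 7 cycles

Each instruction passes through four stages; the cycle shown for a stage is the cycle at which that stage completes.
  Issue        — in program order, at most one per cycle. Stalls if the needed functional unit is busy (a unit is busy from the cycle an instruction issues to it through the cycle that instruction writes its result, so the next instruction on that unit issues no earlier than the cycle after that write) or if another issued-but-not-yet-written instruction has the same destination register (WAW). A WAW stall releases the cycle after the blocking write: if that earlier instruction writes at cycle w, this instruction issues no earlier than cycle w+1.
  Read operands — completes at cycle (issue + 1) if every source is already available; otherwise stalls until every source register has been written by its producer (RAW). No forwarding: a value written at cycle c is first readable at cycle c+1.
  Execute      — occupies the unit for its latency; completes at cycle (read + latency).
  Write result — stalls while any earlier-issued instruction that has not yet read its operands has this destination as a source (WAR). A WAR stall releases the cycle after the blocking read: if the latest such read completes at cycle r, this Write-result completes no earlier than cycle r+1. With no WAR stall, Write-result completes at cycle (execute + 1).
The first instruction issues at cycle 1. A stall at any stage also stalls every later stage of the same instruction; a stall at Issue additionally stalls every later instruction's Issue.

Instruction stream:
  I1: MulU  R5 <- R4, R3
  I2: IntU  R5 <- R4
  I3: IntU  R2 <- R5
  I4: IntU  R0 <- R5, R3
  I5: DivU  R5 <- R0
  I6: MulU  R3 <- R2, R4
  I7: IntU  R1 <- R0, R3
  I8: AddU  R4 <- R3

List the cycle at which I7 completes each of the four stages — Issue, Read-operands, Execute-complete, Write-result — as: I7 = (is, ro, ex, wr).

t=1  I1 dispatched to MulU
t=2  I1 operands ready
t=5  I1 complete
t=6  R5←I1
t=7  I2 dispatched to IntU
t=8  I2 operands ready
t=9  I2 complete
t=10  R5←I2
t=11  I3 dispatched to IntU
t=12  I3 operands ready
t=13  I3 complete
t=14  R2←I3
t=15  I4 dispatched to IntU
t=16  I4 operands ready | I5 dispatched to DivU
t=17  I4 complete | I6 dispatched to MulU
t=18  R0←I4 | I6 operands ready
t=19  I5 operands ready | I7 dispatched to IntU
t=20  I8 dispatched to AddU
t=21  I6 complete
t=22  R3←I6
t=23  I7 operands ready | I8 operands ready
t=24  I7 complete
t=25  R1←I7 | I8 complete
t=26  I5 complete | R4←I8
t=27  R5←I5

I7 = (19, 23, 24, 25)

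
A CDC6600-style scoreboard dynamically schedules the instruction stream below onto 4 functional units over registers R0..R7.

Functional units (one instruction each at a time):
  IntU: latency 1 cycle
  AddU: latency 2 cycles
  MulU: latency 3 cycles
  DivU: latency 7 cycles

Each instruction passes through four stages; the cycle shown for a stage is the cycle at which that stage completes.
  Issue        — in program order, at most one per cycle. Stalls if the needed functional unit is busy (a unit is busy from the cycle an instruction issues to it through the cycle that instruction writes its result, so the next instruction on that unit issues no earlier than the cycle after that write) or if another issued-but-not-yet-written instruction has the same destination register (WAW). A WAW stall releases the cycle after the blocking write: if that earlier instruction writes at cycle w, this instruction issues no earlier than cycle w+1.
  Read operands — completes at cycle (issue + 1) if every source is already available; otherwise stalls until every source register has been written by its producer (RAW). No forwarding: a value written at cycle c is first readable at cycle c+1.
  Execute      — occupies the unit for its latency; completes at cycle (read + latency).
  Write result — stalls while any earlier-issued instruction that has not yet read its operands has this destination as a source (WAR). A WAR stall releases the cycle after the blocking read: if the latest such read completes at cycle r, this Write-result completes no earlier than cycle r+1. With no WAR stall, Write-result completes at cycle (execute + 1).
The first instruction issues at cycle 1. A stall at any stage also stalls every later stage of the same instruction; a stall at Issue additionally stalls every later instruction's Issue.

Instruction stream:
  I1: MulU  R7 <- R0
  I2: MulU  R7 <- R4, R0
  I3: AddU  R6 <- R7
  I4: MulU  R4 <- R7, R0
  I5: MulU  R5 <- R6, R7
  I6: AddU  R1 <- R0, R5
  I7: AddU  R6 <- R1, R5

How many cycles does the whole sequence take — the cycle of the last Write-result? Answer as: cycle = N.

cycle = 33

[1] I1→MulU
[2] I1 RO
[5] I1 EX
[6] I1 WR R7
[7] I2→MulU
[8] I2 RO | I3→AddU
[11] I2 EX
[12] I2 WR R7
[13] I3 RO | I4→MulU
[14] I4 RO
[15] I3 EX
[16] I3 WR R6
[17] I4 EX
[18] I4 WR R4
[19] I5→MulU
[20] I5 RO | I6→AddU
[23] I5 EX
[24] I5 WR R5
[25] I6 RO
[27] I6 EX
[28] I6 WR R1
[29] I7→AddU
[30] I7 RO
[32] I7 EX
[33] I7 WR R6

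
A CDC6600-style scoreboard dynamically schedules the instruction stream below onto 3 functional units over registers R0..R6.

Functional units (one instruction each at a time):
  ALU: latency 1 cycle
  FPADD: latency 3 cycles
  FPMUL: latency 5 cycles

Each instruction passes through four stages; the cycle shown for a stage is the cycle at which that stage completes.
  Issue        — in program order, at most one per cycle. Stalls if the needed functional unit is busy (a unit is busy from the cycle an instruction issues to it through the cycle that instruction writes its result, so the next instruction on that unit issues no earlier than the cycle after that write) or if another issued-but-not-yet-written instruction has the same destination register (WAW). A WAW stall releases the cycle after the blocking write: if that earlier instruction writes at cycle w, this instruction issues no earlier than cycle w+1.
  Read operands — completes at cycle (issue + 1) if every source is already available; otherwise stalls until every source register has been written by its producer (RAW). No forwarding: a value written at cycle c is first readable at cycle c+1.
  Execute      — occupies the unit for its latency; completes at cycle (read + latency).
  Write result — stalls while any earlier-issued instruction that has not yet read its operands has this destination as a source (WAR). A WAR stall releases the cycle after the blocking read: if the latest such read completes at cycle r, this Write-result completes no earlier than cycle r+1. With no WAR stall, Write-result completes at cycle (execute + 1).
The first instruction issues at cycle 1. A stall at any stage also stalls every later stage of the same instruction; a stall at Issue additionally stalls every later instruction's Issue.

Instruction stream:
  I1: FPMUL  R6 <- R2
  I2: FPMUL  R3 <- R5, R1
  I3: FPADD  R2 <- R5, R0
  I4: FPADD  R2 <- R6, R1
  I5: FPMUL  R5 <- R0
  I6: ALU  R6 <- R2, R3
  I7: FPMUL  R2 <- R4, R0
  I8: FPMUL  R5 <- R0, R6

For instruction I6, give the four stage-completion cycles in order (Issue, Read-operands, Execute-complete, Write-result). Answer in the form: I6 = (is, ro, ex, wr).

I6 = (18, 22, 23, 24)

cycle 1: I1 dispatched to FPMUL
cycle 2: I1 operands ready
cycle 7: I1 complete
cycle 8: R6←I1
cycle 9: I2 dispatched to FPMUL
cycle 10: I2 operands ready · I3 dispatched to FPADD
cycle 11: I3 operands ready
cycle 14: I3 complete
cycle 15: I2 complete · R2←I3
cycle 16: R3←I2 · I4 dispatched to FPADD
cycle 17: I4 operands ready · I5 dispatched to FPMUL
cycle 18: I5 operands ready · I6 dispatched to ALU
cycle 20: I4 complete
cycle 21: R2←I4
cycle 22: I6 operands ready
cycle 23: I5 complete · I6 complete
cycle 24: R5←I5 · R6←I6
cycle 25: I7 dispatched to FPMUL
cycle 26: I7 operands ready
cycle 31: I7 complete
cycle 32: R2←I7
cycle 33: I8 dispatched to FPMUL
cycle 34: I8 operands ready
cycle 39: I8 complete
cycle 40: R5←I8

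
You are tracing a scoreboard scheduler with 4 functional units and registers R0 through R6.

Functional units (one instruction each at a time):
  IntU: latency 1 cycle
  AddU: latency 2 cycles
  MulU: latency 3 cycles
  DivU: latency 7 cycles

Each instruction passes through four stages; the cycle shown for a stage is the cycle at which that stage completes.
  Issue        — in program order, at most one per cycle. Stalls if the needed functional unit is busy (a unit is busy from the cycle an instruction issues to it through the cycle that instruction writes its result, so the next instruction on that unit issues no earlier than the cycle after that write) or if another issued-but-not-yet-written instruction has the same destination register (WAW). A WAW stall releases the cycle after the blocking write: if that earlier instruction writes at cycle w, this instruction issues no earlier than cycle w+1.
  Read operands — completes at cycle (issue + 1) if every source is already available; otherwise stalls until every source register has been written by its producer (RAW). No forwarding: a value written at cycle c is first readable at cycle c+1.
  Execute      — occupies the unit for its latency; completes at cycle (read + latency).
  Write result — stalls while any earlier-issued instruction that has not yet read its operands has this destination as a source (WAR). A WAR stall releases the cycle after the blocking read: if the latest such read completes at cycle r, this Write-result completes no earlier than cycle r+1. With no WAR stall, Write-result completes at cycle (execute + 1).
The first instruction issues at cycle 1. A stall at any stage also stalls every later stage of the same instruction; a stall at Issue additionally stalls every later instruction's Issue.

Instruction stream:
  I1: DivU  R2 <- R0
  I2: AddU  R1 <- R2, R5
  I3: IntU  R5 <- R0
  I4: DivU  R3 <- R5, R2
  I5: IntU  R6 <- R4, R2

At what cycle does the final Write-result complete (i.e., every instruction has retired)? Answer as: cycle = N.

I1: IS=1 RO=2 EX=9 WR=10
I2: IS=2 RO=11 EX=13 WR=14  [RAW R2: wait I1 write@10]
I3: IS=3 RO=4 EX=5 WR=12  [WAR R5: wait I2 read@11]
I4: IS=11 RO=13 EX=20 WR=21  [struct: DivU busy until I1 writes@10; RAW R5: wait I3 write@12]
I5: IS=13 RO=14 EX=15 WR=16  [struct: IntU busy until I3 writes@12]

cycle = 21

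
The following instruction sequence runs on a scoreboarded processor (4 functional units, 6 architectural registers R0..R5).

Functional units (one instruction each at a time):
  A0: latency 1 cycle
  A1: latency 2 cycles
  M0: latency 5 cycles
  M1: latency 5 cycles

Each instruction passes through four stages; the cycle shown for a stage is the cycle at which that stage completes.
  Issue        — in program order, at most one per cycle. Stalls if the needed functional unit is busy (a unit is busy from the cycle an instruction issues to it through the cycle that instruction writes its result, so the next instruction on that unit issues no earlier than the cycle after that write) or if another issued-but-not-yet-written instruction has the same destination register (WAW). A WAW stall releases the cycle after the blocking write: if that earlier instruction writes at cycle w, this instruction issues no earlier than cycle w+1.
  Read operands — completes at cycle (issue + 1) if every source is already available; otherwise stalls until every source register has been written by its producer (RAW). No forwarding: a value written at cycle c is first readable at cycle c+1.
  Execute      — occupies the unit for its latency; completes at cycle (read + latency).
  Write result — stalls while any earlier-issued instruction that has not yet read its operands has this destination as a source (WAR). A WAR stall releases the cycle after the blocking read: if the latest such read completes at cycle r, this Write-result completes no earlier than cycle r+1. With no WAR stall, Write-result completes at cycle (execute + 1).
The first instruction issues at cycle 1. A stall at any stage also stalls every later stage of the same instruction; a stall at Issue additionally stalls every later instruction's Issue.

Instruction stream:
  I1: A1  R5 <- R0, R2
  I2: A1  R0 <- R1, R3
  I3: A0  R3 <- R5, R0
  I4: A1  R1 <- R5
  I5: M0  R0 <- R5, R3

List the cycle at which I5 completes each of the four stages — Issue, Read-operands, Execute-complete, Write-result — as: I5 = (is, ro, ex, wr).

I5 = (12, 14, 19, 20)

1) issue 1, read 2, done 4, write 5
2) issue 6, read 7, done 9, write 10  <struct: A1 busy until I1 writes@5>
3) issue 7, read 11, done 12, write 13  <RAW R0: wait I2 write@10>
4) issue 11, read 12, done 14, write 15  <struct: A1 busy until I2 writes@10>
5) issue 12, read 14, done 19, write 20  <RAW R3: wait I3 write@13>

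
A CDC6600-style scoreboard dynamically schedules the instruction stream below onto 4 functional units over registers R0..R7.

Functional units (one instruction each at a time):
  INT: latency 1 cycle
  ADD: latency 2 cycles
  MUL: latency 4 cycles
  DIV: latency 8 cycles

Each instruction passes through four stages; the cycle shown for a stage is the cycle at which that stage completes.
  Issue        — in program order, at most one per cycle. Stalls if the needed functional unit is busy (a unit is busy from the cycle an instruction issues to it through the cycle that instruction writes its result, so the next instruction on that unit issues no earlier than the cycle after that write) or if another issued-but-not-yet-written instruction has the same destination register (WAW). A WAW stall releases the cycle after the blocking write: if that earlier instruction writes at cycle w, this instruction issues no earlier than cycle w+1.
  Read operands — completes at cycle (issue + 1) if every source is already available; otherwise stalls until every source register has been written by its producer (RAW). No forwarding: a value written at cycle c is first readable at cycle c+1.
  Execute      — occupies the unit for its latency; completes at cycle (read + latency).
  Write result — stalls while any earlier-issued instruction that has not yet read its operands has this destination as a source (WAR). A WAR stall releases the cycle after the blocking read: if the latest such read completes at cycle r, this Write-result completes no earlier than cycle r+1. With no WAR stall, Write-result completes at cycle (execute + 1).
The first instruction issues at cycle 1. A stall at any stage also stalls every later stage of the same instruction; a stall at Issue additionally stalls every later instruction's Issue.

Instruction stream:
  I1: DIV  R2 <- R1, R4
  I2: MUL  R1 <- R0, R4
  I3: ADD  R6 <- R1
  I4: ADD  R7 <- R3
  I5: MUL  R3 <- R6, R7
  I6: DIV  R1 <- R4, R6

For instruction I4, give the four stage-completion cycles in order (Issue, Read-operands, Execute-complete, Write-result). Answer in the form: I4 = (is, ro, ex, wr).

cycle 1: I1→DIV
cycle 2: I1 RO · I2→MUL
cycle 3: I2 RO · I3→ADD
cycle 7: I2 EX
cycle 8: I2 WR R1
cycle 9: I3 RO
cycle 10: I1 EX
cycle 11: I1 WR R2 · I3 EX
cycle 12: I3 WR R6
cycle 13: I4→ADD
cycle 14: I4 RO · I5→MUL
cycle 15: I6→DIV
cycle 16: I4 EX · I6 RO
cycle 17: I4 WR R7
cycle 18: I5 RO
cycle 22: I5 EX
cycle 23: I5 WR R3
cycle 24: I6 EX
cycle 25: I6 WR R1

I4 = (13, 14, 16, 17)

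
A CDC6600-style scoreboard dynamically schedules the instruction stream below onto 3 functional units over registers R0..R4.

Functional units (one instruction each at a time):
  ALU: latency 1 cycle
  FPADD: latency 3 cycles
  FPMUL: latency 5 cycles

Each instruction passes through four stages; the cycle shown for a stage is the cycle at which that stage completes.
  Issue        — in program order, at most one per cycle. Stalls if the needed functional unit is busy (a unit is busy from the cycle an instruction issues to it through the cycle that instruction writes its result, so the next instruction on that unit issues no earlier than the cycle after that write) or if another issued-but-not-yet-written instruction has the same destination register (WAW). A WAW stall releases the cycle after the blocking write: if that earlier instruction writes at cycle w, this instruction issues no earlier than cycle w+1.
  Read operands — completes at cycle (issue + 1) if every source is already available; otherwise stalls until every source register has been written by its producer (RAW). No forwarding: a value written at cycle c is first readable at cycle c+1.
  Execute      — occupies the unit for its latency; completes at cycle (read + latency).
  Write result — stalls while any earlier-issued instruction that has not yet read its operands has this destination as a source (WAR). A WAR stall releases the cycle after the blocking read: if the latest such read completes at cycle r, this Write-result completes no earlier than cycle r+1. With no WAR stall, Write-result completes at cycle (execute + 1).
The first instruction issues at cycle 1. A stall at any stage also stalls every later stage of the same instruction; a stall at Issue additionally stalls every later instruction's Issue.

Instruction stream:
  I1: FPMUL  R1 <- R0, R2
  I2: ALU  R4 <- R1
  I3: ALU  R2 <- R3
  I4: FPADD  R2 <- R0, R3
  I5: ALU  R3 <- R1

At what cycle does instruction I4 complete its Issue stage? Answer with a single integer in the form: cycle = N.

I1  is:1  ro:2  ex:7  wr:8
I2  is:2  ro:9  ex:10  wr:11  — RAW R1: wait I1 write@8
I3  is:12  ro:13  ex:14  wr:15  — struct: ALU busy until I2 writes@11
I4  is:16  ro:17  ex:20  wr:21  — WAW R2: wait I3 write@15
I5  is:17  ro:18  ex:19  wr:20

cycle = 16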